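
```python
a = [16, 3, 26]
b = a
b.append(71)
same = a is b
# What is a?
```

After line 1: a = [16, 3, 26]
After line 2 (b = a is an alias, same object): a = [16, 3, 26], b = [16, 3, 26]
After line 3 (b.append mutates the shared list): a = [16, 3, 26, 71], b = [16, 3, 26, 71]
After line 4 (same = a is b; same object -> True): same = True

[16, 3, 26, 71]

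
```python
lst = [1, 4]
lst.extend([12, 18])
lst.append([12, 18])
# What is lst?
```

After line 1: lst = [1, 4]
After line 2 (extend unpacks [12, 18]): lst = [1, 4, 12, 18]
After line 3 (append adds [12, 18] as single element): lst = [1, 4, 12, 18, [12, 18]]

[1, 4, 12, 18, [12, 18]]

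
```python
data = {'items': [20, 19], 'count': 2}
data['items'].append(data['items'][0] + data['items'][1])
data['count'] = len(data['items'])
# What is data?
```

After line 1: data = {'items': [20, 19], 'count': 2}
After line 2 (append 20 + 19 = 39): data = {'items': [20, 19, 39], 'count': 2}
After line 3 (count = len(items) = 3): data = {'items': [20, 19, 39], 'count': 3}

{'items': [20, 19, 39], 'count': 3}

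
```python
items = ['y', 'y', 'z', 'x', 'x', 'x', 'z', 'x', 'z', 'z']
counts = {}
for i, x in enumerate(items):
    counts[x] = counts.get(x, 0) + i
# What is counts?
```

Initial: counts = {}, items = ['y', 'y', 'z', 'x', 'x', 'x', 'z', 'x', 'z', 'z']
i=0, x='y': counts = {'y': 0}
i=1, x='y': counts = {'y': 1}
i=2, x='z': counts = {'y': 1, 'z': 2}
i=3, x='x': counts = {'y': 1, 'z': 2, 'x': 3}
i=4, x='x': counts = {'y': 1, 'z': 2, 'x': 7}
i=5, x='x': counts = {'y': 1, 'z': 2, 'x': 12}
i=6, x='z': counts = {'y': 1, 'z': 8, 'x': 12}
i=7, x='x': counts = {'y': 1, 'z': 8, 'x': 19}
i=8, x='z': counts = {'y': 1, 'z': 16, 'x': 19}
i=9, x='z': counts = {'y': 1, 'z': 25, 'x': 19}

{'y': 1, 'z': 25, 'x': 19}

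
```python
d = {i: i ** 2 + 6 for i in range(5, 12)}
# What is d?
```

{5: 31, 6: 42, 7: 55, 8: 70, 9: 87, 10: 106, 11: 127}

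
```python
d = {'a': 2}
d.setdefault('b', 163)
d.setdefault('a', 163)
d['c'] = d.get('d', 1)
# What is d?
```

After line 1: d = {'a': 2}
After line 2 (setdefault adds 'b'=163): d = {'a': 2, 'b': 163}
After line 3 (setdefault 'a' no-op, already exists): d = {'a': 2, 'b': 163}
After line 4 (get('d', 1) returns default since 'd' not in d): d = {'a': 2, 'b': 163, 'c': 1}

{'a': 2, 'b': 163, 'c': 1}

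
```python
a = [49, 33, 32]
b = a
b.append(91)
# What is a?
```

After line 1: a = [49, 33, 32]
After line 2 (b = a is an alias, same object): a = [49, 33, 32], b = [49, 33, 32]
After line 3 (b.append mutates the shared list): a = [49, 33, 32, 91], b = [49, 33, 32, 91]

[49, 33, 32, 91]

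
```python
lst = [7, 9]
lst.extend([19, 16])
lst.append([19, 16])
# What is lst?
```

After line 1: lst = [7, 9]
After line 2 (extend unpacks [19, 16]): lst = [7, 9, 19, 16]
After line 3 (append adds [19, 16] as single element): lst = [7, 9, 19, 16, [19, 16]]

[7, 9, 19, 16, [19, 16]]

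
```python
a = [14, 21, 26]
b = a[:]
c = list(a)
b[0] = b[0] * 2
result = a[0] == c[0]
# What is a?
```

After line 1: a = [14, 21, 26]
After line 2 (b = a[:], copy): a = [14, 21, 26], b = [14, 21, 26]
After line 3 (c = list(a) is a copy, new object): c = [14, 21, 26]
After line 4 (b[0] = 14 * 2 = 28; only b mutates (copy)): a = [14, 21, 26], b = [28, 21, 26], c = [14, 21, 26]
After line 5 (a[0] = 14, c[0] = 14; result = True)

[14, 21, 26]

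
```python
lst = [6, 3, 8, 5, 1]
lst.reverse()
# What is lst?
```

[1, 5, 8, 3, 6]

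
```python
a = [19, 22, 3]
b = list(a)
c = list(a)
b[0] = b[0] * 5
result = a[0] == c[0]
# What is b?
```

After line 1: a = [19, 22, 3]
After line 2 (b = list(a), copy): a = [19, 22, 3], b = [19, 22, 3]
After line 3 (c = list(a) is a copy, new object): c = [19, 22, 3]
After line 4 (b[0] = 19 * 5 = 95; only b mutates (copy)): a = [19, 22, 3], b = [95, 22, 3], c = [19, 22, 3]
After line 5 (a[0] = 19, c[0] = 19; result = True)

[95, 22, 3]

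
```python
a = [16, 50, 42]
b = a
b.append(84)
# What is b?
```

After line 1: a = [16, 50, 42]
After line 2 (b = a is an alias, same object): a = [16, 50, 42], b = [16, 50, 42]
After line 3 (b.append mutates the shared list): a = [16, 50, 42, 84], b = [16, 50, 42, 84]

[16, 50, 42, 84]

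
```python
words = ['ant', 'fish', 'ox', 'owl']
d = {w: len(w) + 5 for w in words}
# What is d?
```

{'ant': 8, 'fish': 9, 'ox': 7, 'owl': 8}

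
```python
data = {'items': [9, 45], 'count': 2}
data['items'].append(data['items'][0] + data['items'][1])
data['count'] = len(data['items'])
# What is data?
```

After line 1: data = {'items': [9, 45], 'count': 2}
After line 2 (append 9 + 45 = 54): data = {'items': [9, 45, 54], 'count': 2}
After line 3 (count = len(items) = 3): data = {'items': [9, 45, 54], 'count': 3}

{'items': [9, 45, 54], 'count': 3}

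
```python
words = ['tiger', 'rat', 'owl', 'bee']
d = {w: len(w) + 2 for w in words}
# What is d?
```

{'tiger': 7, 'rat': 5, 'owl': 5, 'bee': 5}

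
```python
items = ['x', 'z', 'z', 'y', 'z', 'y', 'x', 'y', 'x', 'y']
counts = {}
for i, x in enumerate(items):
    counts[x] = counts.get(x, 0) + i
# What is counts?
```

Initial: counts = {}, items = ['x', 'z', 'z', 'y', 'z', 'y', 'x', 'y', 'x', 'y']
i=0, x='x': counts = {'x': 0}
i=1, x='z': counts = {'x': 0, 'z': 1}
i=2, x='z': counts = {'x': 0, 'z': 3}
i=3, x='y': counts = {'x': 0, 'z': 3, 'y': 3}
i=4, x='z': counts = {'x': 0, 'z': 7, 'y': 3}
i=5, x='y': counts = {'x': 0, 'z': 7, 'y': 8}
i=6, x='x': counts = {'x': 6, 'z': 7, 'y': 8}
i=7, x='y': counts = {'x': 6, 'z': 7, 'y': 15}
i=8, x='x': counts = {'x': 14, 'z': 7, 'y': 15}
i=9, x='y': counts = {'x': 14, 'z': 7, 'y': 24}

{'x': 14, 'z': 7, 'y': 24}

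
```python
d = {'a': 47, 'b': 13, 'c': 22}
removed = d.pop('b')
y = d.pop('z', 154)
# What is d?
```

After line 1: d = {'a': 47, 'b': 13, 'c': 22}
After line 2 (pop 'b' returns 13): d = {'a': 47, 'c': 22}, removed = 13
After line 3 (pop 'z' missing, returns default 154): d = {'a': 47, 'c': 22}, y = 154

{'a': 47, 'c': 22}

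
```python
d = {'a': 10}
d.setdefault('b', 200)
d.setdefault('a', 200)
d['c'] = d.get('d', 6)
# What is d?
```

After line 1: d = {'a': 10}
After line 2 (setdefault adds 'b'=200): d = {'a': 10, 'b': 200}
After line 3 (setdefault 'a' no-op, already exists): d = {'a': 10, 'b': 200}
After line 4 (get('d', 6) returns default since 'd' not in d): d = {'a': 10, 'b': 200, 'c': 6}

{'a': 10, 'b': 200, 'c': 6}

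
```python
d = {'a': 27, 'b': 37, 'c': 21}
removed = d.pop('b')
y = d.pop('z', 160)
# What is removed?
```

After line 1: d = {'a': 27, 'b': 37, 'c': 21}
After line 2 (pop 'b' returns 37): d = {'a': 27, 'c': 21}, removed = 37
After line 3 (pop 'z' missing, returns default 160): d = {'a': 27, 'c': 21}, y = 160

37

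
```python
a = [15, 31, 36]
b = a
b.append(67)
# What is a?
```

After line 1: a = [15, 31, 36]
After line 2 (b = a is an alias, same object): a = [15, 31, 36], b = [15, 31, 36]
After line 3 (b.append mutates the shared list): a = [15, 31, 36, 67], b = [15, 31, 36, 67]

[15, 31, 36, 67]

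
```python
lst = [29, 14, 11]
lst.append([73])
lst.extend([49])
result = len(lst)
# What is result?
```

After line 1: lst = [29, 14, 11]
After line 2 (append adds [73] as single element): lst = [29, 14, 11, [73]]
After line 3 (extend unpacks [49], adds 49): lst = [29, 14, 11, [73], 49]
After line 4: result = len(lst) = 5

5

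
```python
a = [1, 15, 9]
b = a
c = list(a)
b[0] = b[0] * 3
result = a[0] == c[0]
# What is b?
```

After line 1: a = [1, 15, 9]
After line 2 (b = a, alias): a = [1, 15, 9], b = [1, 15, 9]
After line 3 (c = list(a) is a copy, new object): c = [1, 15, 9]
After line 4 (b[0] = 1 * 3 = 3; mutates shared a/b): a = b = [3, 15, 9], c = [1, 15, 9]
After line 5 (a[0] = 3, c[0] = 1; result = False)

[3, 15, 9]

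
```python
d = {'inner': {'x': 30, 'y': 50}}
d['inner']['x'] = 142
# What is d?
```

After line 1: d = {'inner': {'x': 30, 'y': 50}}
After line 2 (inner x overwritten): d = {'inner': {'x': 142, 'y': 50}}

{'inner': {'x': 142, 'y': 50}}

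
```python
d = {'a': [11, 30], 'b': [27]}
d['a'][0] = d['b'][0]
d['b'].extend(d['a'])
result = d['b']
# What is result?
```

After line 1: d = {'a': [11, 30], 'b': [27]}
After line 2 (a[0] = b[0] = 27): d = {'a': [27, 30], 'b': [27]}
After line 3 (b.extend(a) appends [27, 30]): d = {'a': [27, 30], 'b': [27, 27, 30]}
After line 4: result = d['b'] = [27, 27, 30]

[27, 27, 30]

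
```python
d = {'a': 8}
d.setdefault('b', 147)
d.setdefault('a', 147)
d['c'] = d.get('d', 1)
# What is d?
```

After line 1: d = {'a': 8}
After line 2 (setdefault adds 'b'=147): d = {'a': 8, 'b': 147}
After line 3 (setdefault 'a' no-op, already exists): d = {'a': 8, 'b': 147}
After line 4 (get('d', 1) returns default since 'd' not in d): d = {'a': 8, 'b': 147, 'c': 1}

{'a': 8, 'b': 147, 'c': 1}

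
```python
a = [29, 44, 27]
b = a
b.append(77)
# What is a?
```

After line 1: a = [29, 44, 27]
After line 2 (b = a is an alias, same object): a = [29, 44, 27], b = [29, 44, 27]
After line 3 (b.append mutates the shared list): a = [29, 44, 27, 77], b = [29, 44, 27, 77]

[29, 44, 27, 77]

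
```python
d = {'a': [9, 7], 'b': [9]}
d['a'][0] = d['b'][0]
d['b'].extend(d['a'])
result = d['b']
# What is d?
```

After line 1: d = {'a': [9, 7], 'b': [9]}
After line 2 (a[0] = b[0] = 9): d = {'a': [9, 7], 'b': [9]}
After line 3 (b.extend(a) appends [9, 7]): d = {'a': [9, 7], 'b': [9, 9, 7]}
After line 4: result = d['b'] = [9, 9, 7]

{'a': [9, 7], 'b': [9, 9, 7]}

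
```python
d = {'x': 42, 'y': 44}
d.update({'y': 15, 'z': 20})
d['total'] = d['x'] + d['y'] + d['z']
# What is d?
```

After line 1: d = {'x': 42, 'y': 44}
After line 2 (y overwritten, z added): d = {'x': 42, 'y': 15, 'z': 20}
After line 3 (total = 42 + 15 + 20 = 77): d = {'x': 42, 'y': 15, 'z': 20, 'total': 77}

{'x': 42, 'y': 15, 'z': 20, 'total': 77}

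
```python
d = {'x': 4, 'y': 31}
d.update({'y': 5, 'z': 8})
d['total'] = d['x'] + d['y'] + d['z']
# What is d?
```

After line 1: d = {'x': 4, 'y': 31}
After line 2 (y overwritten, z added): d = {'x': 4, 'y': 5, 'z': 8}
After line 3 (total = 4 + 5 + 8 = 17): d = {'x': 4, 'y': 5, 'z': 8, 'total': 17}

{'x': 4, 'y': 5, 'z': 8, 'total': 17}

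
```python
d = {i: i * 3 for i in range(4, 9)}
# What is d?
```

{4: 12, 5: 15, 6: 18, 7: 21, 8: 24}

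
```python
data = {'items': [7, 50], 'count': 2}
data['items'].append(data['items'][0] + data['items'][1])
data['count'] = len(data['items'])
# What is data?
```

After line 1: data = {'items': [7, 50], 'count': 2}
After line 2 (append 7 + 50 = 57): data = {'items': [7, 50, 57], 'count': 2}
After line 3 (count = len(items) = 3): data = {'items': [7, 50, 57], 'count': 3}

{'items': [7, 50, 57], 'count': 3}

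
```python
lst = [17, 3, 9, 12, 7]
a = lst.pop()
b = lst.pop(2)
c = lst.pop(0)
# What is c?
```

After line 1: lst = [17, 3, 9, 12, 7]
After line 2 (pop() -> a = 7): lst = [17, 3, 9, 12]
After line 3 (pop(2) -> b = 9): lst = [17, 3, 12]
After line 4 (pop(0) -> c = 17): lst = [3, 12]

17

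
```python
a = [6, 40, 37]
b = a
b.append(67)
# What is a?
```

After line 1: a = [6, 40, 37]
After line 2 (b = a is an alias, same object): a = [6, 40, 37], b = [6, 40, 37]
After line 3 (b.append mutates the shared list): a = [6, 40, 37, 67], b = [6, 40, 37, 67]

[6, 40, 37, 67]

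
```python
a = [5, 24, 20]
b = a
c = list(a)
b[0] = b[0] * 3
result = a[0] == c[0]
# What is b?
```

After line 1: a = [5, 24, 20]
After line 2 (b = a, alias): a = [5, 24, 20], b = [5, 24, 20]
After line 3 (c = list(a) is a copy, new object): c = [5, 24, 20]
After line 4 (b[0] = 5 * 3 = 15; mutates shared a/b): a = b = [15, 24, 20], c = [5, 24, 20]
After line 5 (a[0] = 15, c[0] = 5; result = False)

[15, 24, 20]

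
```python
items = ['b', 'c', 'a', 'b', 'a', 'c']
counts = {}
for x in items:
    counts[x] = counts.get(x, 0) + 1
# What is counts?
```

Initial: counts = {}, items = ['b', 'c', 'a', 'b', 'a', 'c']
See 'b': counts = {'b': 1}
See 'c': counts = {'b': 1, 'c': 1}
See 'a': counts = {'b': 1, 'c': 1, 'a': 1}
See 'b': counts = {'b': 2, 'c': 1, 'a': 1}
See 'a': counts = {'b': 2, 'c': 1, 'a': 2}
See 'c': counts = {'b': 2, 'c': 2, 'a': 2}

{'b': 2, 'c': 2, 'a': 2}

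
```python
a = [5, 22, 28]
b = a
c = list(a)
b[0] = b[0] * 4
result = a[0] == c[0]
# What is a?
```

After line 1: a = [5, 22, 28]
After line 2 (b = a, alias): a = [5, 22, 28], b = [5, 22, 28]
After line 3 (c = list(a) is a copy, new object): c = [5, 22, 28]
After line 4 (b[0] = 5 * 4 = 20; mutates shared a/b): a = b = [20, 22, 28], c = [5, 22, 28]
After line 5 (a[0] = 20, c[0] = 5; result = False)

[20, 22, 28]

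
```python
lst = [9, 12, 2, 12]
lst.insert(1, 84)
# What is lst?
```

[9, 84, 12, 2, 12]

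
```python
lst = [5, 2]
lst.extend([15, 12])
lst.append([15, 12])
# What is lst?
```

After line 1: lst = [5, 2]
After line 2 (extend unpacks [15, 12]): lst = [5, 2, 15, 12]
After line 3 (append adds [15, 12] as single element): lst = [5, 2, 15, 12, [15, 12]]

[5, 2, 15, 12, [15, 12]]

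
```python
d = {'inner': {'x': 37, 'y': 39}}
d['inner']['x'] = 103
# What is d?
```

After line 1: d = {'inner': {'x': 37, 'y': 39}}
After line 2 (inner x overwritten): d = {'inner': {'x': 103, 'y': 39}}

{'inner': {'x': 103, 'y': 39}}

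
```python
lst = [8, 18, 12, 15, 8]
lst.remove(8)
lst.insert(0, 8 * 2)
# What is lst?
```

After line 1: lst = [8, 18, 12, 15, 8]
After line 2 (remove first 8): lst = [18, 12, 15, 8]
After line 3 (insert 16 at index 0): lst = [16, 18, 12, 15, 8]

[16, 18, 12, 15, 8]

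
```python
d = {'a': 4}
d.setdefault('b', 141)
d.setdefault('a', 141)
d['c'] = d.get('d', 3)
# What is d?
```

After line 1: d = {'a': 4}
After line 2 (setdefault adds 'b'=141): d = {'a': 4, 'b': 141}
After line 3 (setdefault 'a' no-op, already exists): d = {'a': 4, 'b': 141}
After line 4 (get('d', 3) returns default since 'd' not in d): d = {'a': 4, 'b': 141, 'c': 3}

{'a': 4, 'b': 141, 'c': 3}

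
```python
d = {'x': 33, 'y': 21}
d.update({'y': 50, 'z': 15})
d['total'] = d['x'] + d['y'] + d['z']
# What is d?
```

After line 1: d = {'x': 33, 'y': 21}
After line 2 (y overwritten, z added): d = {'x': 33, 'y': 50, 'z': 15}
After line 3 (total = 33 + 50 + 15 = 98): d = {'x': 33, 'y': 50, 'z': 15, 'total': 98}

{'x': 33, 'y': 50, 'z': 15, 'total': 98}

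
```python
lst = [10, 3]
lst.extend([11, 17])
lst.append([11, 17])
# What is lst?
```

After line 1: lst = [10, 3]
After line 2 (extend unpacks [11, 17]): lst = [10, 3, 11, 17]
After line 3 (append adds [11, 17] as single element): lst = [10, 3, 11, 17, [11, 17]]

[10, 3, 11, 17, [11, 17]]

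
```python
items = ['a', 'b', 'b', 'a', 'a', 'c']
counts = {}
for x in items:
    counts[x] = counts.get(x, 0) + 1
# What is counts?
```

Initial: counts = {}, items = ['a', 'b', 'b', 'a', 'a', 'c']
See 'a': counts = {'a': 1}
See 'b': counts = {'a': 1, 'b': 1}
See 'b': counts = {'a': 1, 'b': 2}
See 'a': counts = {'a': 2, 'b': 2}
See 'a': counts = {'a': 3, 'b': 2}
See 'c': counts = {'a': 3, 'b': 2, 'c': 1}

{'a': 3, 'b': 2, 'c': 1}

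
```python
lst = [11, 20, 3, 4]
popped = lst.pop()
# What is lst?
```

[11, 20, 3]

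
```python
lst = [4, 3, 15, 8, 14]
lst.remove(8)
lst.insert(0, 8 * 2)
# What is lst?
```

After line 1: lst = [4, 3, 15, 8, 14]
After line 2 (remove first 8): lst = [4, 3, 15, 14]
After line 3 (insert 16 at index 0): lst = [16, 4, 3, 15, 14]

[16, 4, 3, 15, 14]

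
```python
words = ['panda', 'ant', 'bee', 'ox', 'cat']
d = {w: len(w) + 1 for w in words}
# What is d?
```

{'panda': 6, 'ant': 4, 'bee': 4, 'ox': 3, 'cat': 4}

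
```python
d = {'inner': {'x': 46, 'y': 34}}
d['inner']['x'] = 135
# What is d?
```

After line 1: d = {'inner': {'x': 46, 'y': 34}}
After line 2 (inner x overwritten): d = {'inner': {'x': 135, 'y': 34}}

{'inner': {'x': 135, 'y': 34}}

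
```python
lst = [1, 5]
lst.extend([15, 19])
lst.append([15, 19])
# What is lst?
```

After line 1: lst = [1, 5]
After line 2 (extend unpacks [15, 19]): lst = [1, 5, 15, 19]
After line 3 (append adds [15, 19] as single element): lst = [1, 5, 15, 19, [15, 19]]

[1, 5, 15, 19, [15, 19]]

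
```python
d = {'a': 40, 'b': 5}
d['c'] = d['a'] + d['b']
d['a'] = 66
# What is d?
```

After line 1: d = {'a': 40, 'b': 5}
After line 2 (d['c'] = 40 + 5): d = {'a': 40, 'b': 5, 'c': 45}
After line 3: d = {'a': 66, 'b': 5, 'c': 45}

{'a': 66, 'b': 5, 'c': 45}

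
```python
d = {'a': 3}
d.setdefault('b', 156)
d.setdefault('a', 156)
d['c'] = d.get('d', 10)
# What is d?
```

After line 1: d = {'a': 3}
After line 2 (setdefault adds 'b'=156): d = {'a': 3, 'b': 156}
After line 3 (setdefault 'a' no-op, already exists): d = {'a': 3, 'b': 156}
After line 4 (get('d', 10) returns default since 'd' not in d): d = {'a': 3, 'b': 156, 'c': 10}

{'a': 3, 'b': 156, 'c': 10}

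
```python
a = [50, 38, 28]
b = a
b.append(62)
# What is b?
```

After line 1: a = [50, 38, 28]
After line 2 (b = a is an alias, same object): a = [50, 38, 28], b = [50, 38, 28]
After line 3 (b.append mutates the shared list): a = [50, 38, 28, 62], b = [50, 38, 28, 62]

[50, 38, 28, 62]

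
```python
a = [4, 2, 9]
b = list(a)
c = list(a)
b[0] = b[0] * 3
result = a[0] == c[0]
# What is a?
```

After line 1: a = [4, 2, 9]
After line 2 (b = list(a), copy): a = [4, 2, 9], b = [4, 2, 9]
After line 3 (c = list(a) is a copy, new object): c = [4, 2, 9]
After line 4 (b[0] = 4 * 3 = 12; only b mutates (copy)): a = [4, 2, 9], b = [12, 2, 9], c = [4, 2, 9]
After line 5 (a[0] = 4, c[0] = 4; result = True)

[4, 2, 9]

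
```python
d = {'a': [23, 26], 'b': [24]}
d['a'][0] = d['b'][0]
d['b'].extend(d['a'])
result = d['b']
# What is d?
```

After line 1: d = {'a': [23, 26], 'b': [24]}
After line 2 (a[0] = b[0] = 24): d = {'a': [24, 26], 'b': [24]}
After line 3 (b.extend(a) appends [24, 26]): d = {'a': [24, 26], 'b': [24, 24, 26]}
After line 4: result = d['b'] = [24, 24, 26]

{'a': [24, 26], 'b': [24, 24, 26]}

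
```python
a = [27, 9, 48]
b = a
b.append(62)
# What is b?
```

After line 1: a = [27, 9, 48]
After line 2 (b = a is an alias, same object): a = [27, 9, 48], b = [27, 9, 48]
After line 3 (b.append mutates the shared list): a = [27, 9, 48, 62], b = [27, 9, 48, 62]

[27, 9, 48, 62]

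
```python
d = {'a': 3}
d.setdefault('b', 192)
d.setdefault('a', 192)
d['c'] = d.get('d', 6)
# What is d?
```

After line 1: d = {'a': 3}
After line 2 (setdefault adds 'b'=192): d = {'a': 3, 'b': 192}
After line 3 (setdefault 'a' no-op, already exists): d = {'a': 3, 'b': 192}
After line 4 (get('d', 6) returns default since 'd' not in d): d = {'a': 3, 'b': 192, 'c': 6}

{'a': 3, 'b': 192, 'c': 6}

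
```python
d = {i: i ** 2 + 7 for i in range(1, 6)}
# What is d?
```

{1: 8, 2: 11, 3: 16, 4: 23, 5: 32}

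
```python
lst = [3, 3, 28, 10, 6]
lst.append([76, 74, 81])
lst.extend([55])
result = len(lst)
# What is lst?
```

After line 1: lst = [3, 3, 28, 10, 6]
After line 2 (append adds [76, 74, 81] as single element): lst = [3, 3, 28, 10, 6, [76, 74, 81]]
After line 3 (extend unpacks [55], adds 55): lst = [3, 3, 28, 10, 6, [76, 74, 81], 55]
After line 4: result = len(lst) = 7

[3, 3, 28, 10, 6, [76, 74, 81], 55]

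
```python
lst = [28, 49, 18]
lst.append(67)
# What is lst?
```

[28, 49, 18, 67]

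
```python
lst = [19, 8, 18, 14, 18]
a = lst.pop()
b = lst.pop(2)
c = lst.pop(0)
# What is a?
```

After line 1: lst = [19, 8, 18, 14, 18]
After line 2 (pop() -> a = 18): lst = [19, 8, 18, 14]
After line 3 (pop(2) -> b = 18): lst = [19, 8, 14]
After line 4 (pop(0) -> c = 19): lst = [8, 14]

18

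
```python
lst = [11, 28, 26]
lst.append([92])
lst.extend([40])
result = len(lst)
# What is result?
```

After line 1: lst = [11, 28, 26]
After line 2 (append adds [92] as single element): lst = [11, 28, 26, [92]]
After line 3 (extend unpacks [40], adds 40): lst = [11, 28, 26, [92], 40]
After line 4: result = len(lst) = 5

5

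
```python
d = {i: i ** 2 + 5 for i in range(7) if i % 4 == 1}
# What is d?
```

{1: 6, 5: 30}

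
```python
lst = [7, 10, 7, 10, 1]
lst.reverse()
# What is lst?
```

[1, 10, 7, 10, 7]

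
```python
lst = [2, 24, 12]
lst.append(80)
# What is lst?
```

[2, 24, 12, 80]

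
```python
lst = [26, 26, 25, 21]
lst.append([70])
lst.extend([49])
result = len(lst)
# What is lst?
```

After line 1: lst = [26, 26, 25, 21]
After line 2 (append adds [70] as single element): lst = [26, 26, 25, 21, [70]]
After line 3 (extend unpacks [49], adds 49): lst = [26, 26, 25, 21, [70], 49]
After line 4: result = len(lst) = 6

[26, 26, 25, 21, [70], 49]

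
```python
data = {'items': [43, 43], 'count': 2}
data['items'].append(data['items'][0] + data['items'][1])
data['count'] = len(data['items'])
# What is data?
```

After line 1: data = {'items': [43, 43], 'count': 2}
After line 2 (append 43 + 43 = 86): data = {'items': [43, 43, 86], 'count': 2}
After line 3 (count = len(items) = 3): data = {'items': [43, 43, 86], 'count': 3}

{'items': [43, 43, 86], 'count': 3}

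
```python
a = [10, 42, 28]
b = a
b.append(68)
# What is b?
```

After line 1: a = [10, 42, 28]
After line 2 (b = a is an alias, same object): a = [10, 42, 28], b = [10, 42, 28]
After line 3 (b.append mutates the shared list): a = [10, 42, 28, 68], b = [10, 42, 28, 68]

[10, 42, 28, 68]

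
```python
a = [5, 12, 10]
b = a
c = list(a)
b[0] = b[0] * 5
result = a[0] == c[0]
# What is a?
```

After line 1: a = [5, 12, 10]
After line 2 (b = a, alias): a = [5, 12, 10], b = [5, 12, 10]
After line 3 (c = list(a) is a copy, new object): c = [5, 12, 10]
After line 4 (b[0] = 5 * 5 = 25; mutates shared a/b): a = b = [25, 12, 10], c = [5, 12, 10]
After line 5 (a[0] = 25, c[0] = 5; result = False)

[25, 12, 10]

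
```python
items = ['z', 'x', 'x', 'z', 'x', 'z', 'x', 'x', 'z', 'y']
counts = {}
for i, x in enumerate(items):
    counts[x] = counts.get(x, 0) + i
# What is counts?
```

Initial: counts = {}, items = ['z', 'x', 'x', 'z', 'x', 'z', 'x', 'x', 'z', 'y']
i=0, x='z': counts = {'z': 0}
i=1, x='x': counts = {'z': 0, 'x': 1}
i=2, x='x': counts = {'z': 0, 'x': 3}
i=3, x='z': counts = {'z': 3, 'x': 3}
i=4, x='x': counts = {'z': 3, 'x': 7}
i=5, x='z': counts = {'z': 8, 'x': 7}
i=6, x='x': counts = {'z': 8, 'x': 13}
i=7, x='x': counts = {'z': 8, 'x': 20}
i=8, x='z': counts = {'z': 16, 'x': 20}
i=9, x='y': counts = {'z': 16, 'x': 20, 'y': 9}

{'z': 16, 'x': 20, 'y': 9}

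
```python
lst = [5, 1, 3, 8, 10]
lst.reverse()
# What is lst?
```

[10, 8, 3, 1, 5]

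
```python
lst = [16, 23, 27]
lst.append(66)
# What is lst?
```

[16, 23, 27, 66]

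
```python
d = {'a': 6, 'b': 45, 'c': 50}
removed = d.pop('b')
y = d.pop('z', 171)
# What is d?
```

After line 1: d = {'a': 6, 'b': 45, 'c': 50}
After line 2 (pop 'b' returns 45): d = {'a': 6, 'c': 50}, removed = 45
After line 3 (pop 'z' missing, returns default 171): d = {'a': 6, 'c': 50}, y = 171

{'a': 6, 'c': 50}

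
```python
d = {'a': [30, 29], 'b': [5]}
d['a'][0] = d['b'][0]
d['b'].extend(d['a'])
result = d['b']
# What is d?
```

After line 1: d = {'a': [30, 29], 'b': [5]}
After line 2 (a[0] = b[0] = 5): d = {'a': [5, 29], 'b': [5]}
After line 3 (b.extend(a) appends [5, 29]): d = {'a': [5, 29], 'b': [5, 5, 29]}
After line 4: result = d['b'] = [5, 5, 29]

{'a': [5, 29], 'b': [5, 5, 29]}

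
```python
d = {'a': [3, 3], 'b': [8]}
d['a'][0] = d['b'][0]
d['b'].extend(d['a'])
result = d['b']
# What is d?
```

After line 1: d = {'a': [3, 3], 'b': [8]}
After line 2 (a[0] = b[0] = 8): d = {'a': [8, 3], 'b': [8]}
After line 3 (b.extend(a) appends [8, 3]): d = {'a': [8, 3], 'b': [8, 8, 3]}
After line 4: result = d['b'] = [8, 8, 3]

{'a': [8, 3], 'b': [8, 8, 3]}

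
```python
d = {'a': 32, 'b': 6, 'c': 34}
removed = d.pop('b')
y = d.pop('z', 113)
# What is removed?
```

After line 1: d = {'a': 32, 'b': 6, 'c': 34}
After line 2 (pop 'b' returns 6): d = {'a': 32, 'c': 34}, removed = 6
After line 3 (pop 'z' missing, returns default 113): d = {'a': 32, 'c': 34}, y = 113

6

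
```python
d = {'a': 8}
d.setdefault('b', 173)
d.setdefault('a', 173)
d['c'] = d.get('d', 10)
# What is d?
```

After line 1: d = {'a': 8}
After line 2 (setdefault adds 'b'=173): d = {'a': 8, 'b': 173}
After line 3 (setdefault 'a' no-op, already exists): d = {'a': 8, 'b': 173}
After line 4 (get('d', 10) returns default since 'd' not in d): d = {'a': 8, 'b': 173, 'c': 10}

{'a': 8, 'b': 173, 'c': 10}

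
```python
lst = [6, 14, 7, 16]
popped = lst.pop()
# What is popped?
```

16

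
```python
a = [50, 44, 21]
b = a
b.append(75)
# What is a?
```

After line 1: a = [50, 44, 21]
After line 2 (b = a is an alias, same object): a = [50, 44, 21], b = [50, 44, 21]
After line 3 (b.append mutates the shared list): a = [50, 44, 21, 75], b = [50, 44, 21, 75]

[50, 44, 21, 75]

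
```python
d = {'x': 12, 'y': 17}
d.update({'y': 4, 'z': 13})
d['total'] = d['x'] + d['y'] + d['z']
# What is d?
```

After line 1: d = {'x': 12, 'y': 17}
After line 2 (y overwritten, z added): d = {'x': 12, 'y': 4, 'z': 13}
After line 3 (total = 12 + 4 + 13 = 29): d = {'x': 12, 'y': 4, 'z': 13, 'total': 29}

{'x': 12, 'y': 4, 'z': 13, 'total': 29}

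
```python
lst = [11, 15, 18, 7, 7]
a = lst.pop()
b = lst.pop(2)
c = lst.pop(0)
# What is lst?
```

After line 1: lst = [11, 15, 18, 7, 7]
After line 2 (pop() -> a = 7): lst = [11, 15, 18, 7]
After line 3 (pop(2) -> b = 18): lst = [11, 15, 7]
After line 4 (pop(0) -> c = 11): lst = [15, 7]

[15, 7]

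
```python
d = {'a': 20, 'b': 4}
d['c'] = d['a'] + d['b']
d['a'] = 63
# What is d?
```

After line 1: d = {'a': 20, 'b': 4}
After line 2 (d['c'] = 20 + 4): d = {'a': 20, 'b': 4, 'c': 24}
After line 3: d = {'a': 63, 'b': 4, 'c': 24}

{'a': 63, 'b': 4, 'c': 24}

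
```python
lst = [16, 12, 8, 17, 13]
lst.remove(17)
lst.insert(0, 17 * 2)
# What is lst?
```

After line 1: lst = [16, 12, 8, 17, 13]
After line 2 (remove first 17): lst = [16, 12, 8, 13]
After line 3 (insert 34 at index 0): lst = [34, 16, 12, 8, 13]

[34, 16, 12, 8, 13]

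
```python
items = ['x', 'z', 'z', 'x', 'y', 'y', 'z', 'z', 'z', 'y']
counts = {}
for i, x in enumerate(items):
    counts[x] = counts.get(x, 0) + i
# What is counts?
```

Initial: counts = {}, items = ['x', 'z', 'z', 'x', 'y', 'y', 'z', 'z', 'z', 'y']
i=0, x='x': counts = {'x': 0}
i=1, x='z': counts = {'x': 0, 'z': 1}
i=2, x='z': counts = {'x': 0, 'z': 3}
i=3, x='x': counts = {'x': 3, 'z': 3}
i=4, x='y': counts = {'x': 3, 'z': 3, 'y': 4}
i=5, x='y': counts = {'x': 3, 'z': 3, 'y': 9}
i=6, x='z': counts = {'x': 3, 'z': 9, 'y': 9}
i=7, x='z': counts = {'x': 3, 'z': 16, 'y': 9}
i=8, x='z': counts = {'x': 3, 'z': 24, 'y': 9}
i=9, x='y': counts = {'x': 3, 'z': 24, 'y': 18}

{'x': 3, 'z': 24, 'y': 18}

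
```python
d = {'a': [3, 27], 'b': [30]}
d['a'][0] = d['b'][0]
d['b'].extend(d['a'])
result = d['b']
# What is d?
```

After line 1: d = {'a': [3, 27], 'b': [30]}
After line 2 (a[0] = b[0] = 30): d = {'a': [30, 27], 'b': [30]}
After line 3 (b.extend(a) appends [30, 27]): d = {'a': [30, 27], 'b': [30, 30, 27]}
After line 4: result = d['b'] = [30, 30, 27]

{'a': [30, 27], 'b': [30, 30, 27]}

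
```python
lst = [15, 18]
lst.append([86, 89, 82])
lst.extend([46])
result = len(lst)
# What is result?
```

After line 1: lst = [15, 18]
After line 2 (append adds [86, 89, 82] as single element): lst = [15, 18, [86, 89, 82]]
After line 3 (extend unpacks [46], adds 46): lst = [15, 18, [86, 89, 82], 46]
After line 4: result = len(lst) = 4

4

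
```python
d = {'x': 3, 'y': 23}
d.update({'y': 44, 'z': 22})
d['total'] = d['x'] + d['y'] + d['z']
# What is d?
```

After line 1: d = {'x': 3, 'y': 23}
After line 2 (y overwritten, z added): d = {'x': 3, 'y': 44, 'z': 22}
After line 3 (total = 3 + 44 + 22 = 69): d = {'x': 3, 'y': 44, 'z': 22, 'total': 69}

{'x': 3, 'y': 44, 'z': 22, 'total': 69}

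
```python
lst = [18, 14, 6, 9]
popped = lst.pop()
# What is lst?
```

[18, 14, 6]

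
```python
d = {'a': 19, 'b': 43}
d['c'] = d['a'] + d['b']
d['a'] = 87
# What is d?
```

After line 1: d = {'a': 19, 'b': 43}
After line 2 (d['c'] = 19 + 43): d = {'a': 19, 'b': 43, 'c': 62}
After line 3: d = {'a': 87, 'b': 43, 'c': 62}

{'a': 87, 'b': 43, 'c': 62}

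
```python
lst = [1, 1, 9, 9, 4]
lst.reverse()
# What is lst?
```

[4, 9, 9, 1, 1]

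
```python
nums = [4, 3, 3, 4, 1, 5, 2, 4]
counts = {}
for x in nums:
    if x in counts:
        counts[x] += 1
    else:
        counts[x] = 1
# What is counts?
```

Initial: counts = {}, nums = [4, 3, 3, 4, 1, 5, 2, 4]
See 4: counts = {4: 1}
See 3: counts = {4: 1, 3: 1}
See 3: counts = {4: 1, 3: 2}
See 4: counts = {4: 2, 3: 2}
See 1: counts = {4: 2, 3: 2, 1: 1}
See 5: counts = {4: 2, 3: 2, 1: 1, 5: 1}
See 2: counts = {4: 2, 3: 2, 1: 1, 5: 1, 2: 1}
See 4: counts = {4: 3, 3: 2, 1: 1, 5: 1, 2: 1}

{4: 3, 3: 2, 1: 1, 5: 1, 2: 1}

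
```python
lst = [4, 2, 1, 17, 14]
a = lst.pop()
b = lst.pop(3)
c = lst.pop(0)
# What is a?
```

After line 1: lst = [4, 2, 1, 17, 14]
After line 2 (pop() -> a = 14): lst = [4, 2, 1, 17]
After line 3 (pop(3) -> b = 17): lst = [4, 2, 1]
After line 4 (pop(0) -> c = 4): lst = [2, 1]

14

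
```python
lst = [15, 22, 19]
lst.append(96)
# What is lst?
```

[15, 22, 19, 96]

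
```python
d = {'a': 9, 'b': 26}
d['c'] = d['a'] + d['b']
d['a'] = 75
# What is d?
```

After line 1: d = {'a': 9, 'b': 26}
After line 2 (d['c'] = 9 + 26): d = {'a': 9, 'b': 26, 'c': 35}
After line 3: d = {'a': 75, 'b': 26, 'c': 35}

{'a': 75, 'b': 26, 'c': 35}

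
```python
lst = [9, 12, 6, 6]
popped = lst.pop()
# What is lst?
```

[9, 12, 6]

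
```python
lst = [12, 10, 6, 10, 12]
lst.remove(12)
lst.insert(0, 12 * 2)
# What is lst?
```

After line 1: lst = [12, 10, 6, 10, 12]
After line 2 (remove first 12): lst = [10, 6, 10, 12]
After line 3 (insert 24 at index 0): lst = [24, 10, 6, 10, 12]

[24, 10, 6, 10, 12]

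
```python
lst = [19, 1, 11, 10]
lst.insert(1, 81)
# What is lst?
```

[19, 81, 1, 11, 10]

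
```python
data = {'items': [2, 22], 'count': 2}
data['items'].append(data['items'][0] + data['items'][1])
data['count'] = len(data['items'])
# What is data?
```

After line 1: data = {'items': [2, 22], 'count': 2}
After line 2 (append 2 + 22 = 24): data = {'items': [2, 22, 24], 'count': 2}
After line 3 (count = len(items) = 3): data = {'items': [2, 22, 24], 'count': 3}

{'items': [2, 22, 24], 'count': 3}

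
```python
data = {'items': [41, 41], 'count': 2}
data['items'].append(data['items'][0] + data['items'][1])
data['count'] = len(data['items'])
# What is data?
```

After line 1: data = {'items': [41, 41], 'count': 2}
After line 2 (append 41 + 41 = 82): data = {'items': [41, 41, 82], 'count': 2}
After line 3 (count = len(items) = 3): data = {'items': [41, 41, 82], 'count': 3}

{'items': [41, 41, 82], 'count': 3}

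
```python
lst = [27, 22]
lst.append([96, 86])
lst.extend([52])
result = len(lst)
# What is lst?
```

After line 1: lst = [27, 22]
After line 2 (append adds [96, 86] as single element): lst = [27, 22, [96, 86]]
After line 3 (extend unpacks [52], adds 52): lst = [27, 22, [96, 86], 52]
After line 4: result = len(lst) = 4

[27, 22, [96, 86], 52]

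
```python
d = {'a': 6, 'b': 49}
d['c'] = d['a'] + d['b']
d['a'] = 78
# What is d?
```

After line 1: d = {'a': 6, 'b': 49}
After line 2 (d['c'] = 6 + 49): d = {'a': 6, 'b': 49, 'c': 55}
After line 3: d = {'a': 78, 'b': 49, 'c': 55}

{'a': 78, 'b': 49, 'c': 55}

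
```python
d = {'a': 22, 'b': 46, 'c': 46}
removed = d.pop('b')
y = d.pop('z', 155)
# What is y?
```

After line 1: d = {'a': 22, 'b': 46, 'c': 46}
After line 2 (pop 'b' returns 46): d = {'a': 22, 'c': 46}, removed = 46
After line 3 (pop 'z' missing, returns default 155): d = {'a': 22, 'c': 46}, y = 155

155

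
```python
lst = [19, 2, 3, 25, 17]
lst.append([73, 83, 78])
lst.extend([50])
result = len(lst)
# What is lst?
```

After line 1: lst = [19, 2, 3, 25, 17]
After line 2 (append adds [73, 83, 78] as single element): lst = [19, 2, 3, 25, 17, [73, 83, 78]]
After line 3 (extend unpacks [50], adds 50): lst = [19, 2, 3, 25, 17, [73, 83, 78], 50]
After line 4: result = len(lst) = 7

[19, 2, 3, 25, 17, [73, 83, 78], 50]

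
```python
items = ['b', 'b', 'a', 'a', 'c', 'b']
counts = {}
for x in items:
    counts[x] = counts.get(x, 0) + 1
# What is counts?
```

Initial: counts = {}, items = ['b', 'b', 'a', 'a', 'c', 'b']
See 'b': counts = {'b': 1}
See 'b': counts = {'b': 2}
See 'a': counts = {'b': 2, 'a': 1}
See 'a': counts = {'b': 2, 'a': 2}
See 'c': counts = {'b': 2, 'a': 2, 'c': 1}
See 'b': counts = {'b': 3, 'a': 2, 'c': 1}

{'b': 3, 'a': 2, 'c': 1}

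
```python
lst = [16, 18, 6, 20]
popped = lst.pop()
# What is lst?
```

[16, 18, 6]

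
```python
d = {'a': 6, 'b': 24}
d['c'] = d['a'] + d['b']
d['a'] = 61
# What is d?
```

After line 1: d = {'a': 6, 'b': 24}
After line 2 (d['c'] = 6 + 24): d = {'a': 6, 'b': 24, 'c': 30}
After line 3: d = {'a': 61, 'b': 24, 'c': 30}

{'a': 61, 'b': 24, 'c': 30}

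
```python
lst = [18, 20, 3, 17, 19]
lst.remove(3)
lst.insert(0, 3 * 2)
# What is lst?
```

After line 1: lst = [18, 20, 3, 17, 19]
After line 2 (remove first 3): lst = [18, 20, 17, 19]
After line 3 (insert 6 at index 0): lst = [6, 18, 20, 17, 19]

[6, 18, 20, 17, 19]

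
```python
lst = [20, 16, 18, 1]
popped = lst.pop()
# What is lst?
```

[20, 16, 18]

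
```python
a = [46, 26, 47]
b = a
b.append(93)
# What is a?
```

After line 1: a = [46, 26, 47]
After line 2 (b = a is an alias, same object): a = [46, 26, 47], b = [46, 26, 47]
After line 3 (b.append mutates the shared list): a = [46, 26, 47, 93], b = [46, 26, 47, 93]

[46, 26, 47, 93]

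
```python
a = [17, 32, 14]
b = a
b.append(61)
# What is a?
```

After line 1: a = [17, 32, 14]
After line 2 (b = a is an alias, same object): a = [17, 32, 14], b = [17, 32, 14]
After line 3 (b.append mutates the shared list): a = [17, 32, 14, 61], b = [17, 32, 14, 61]

[17, 32, 14, 61]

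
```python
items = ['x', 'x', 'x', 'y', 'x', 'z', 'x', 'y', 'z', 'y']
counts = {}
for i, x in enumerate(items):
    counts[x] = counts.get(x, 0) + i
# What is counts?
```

Initial: counts = {}, items = ['x', 'x', 'x', 'y', 'x', 'z', 'x', 'y', 'z', 'y']
i=0, x='x': counts = {'x': 0}
i=1, x='x': counts = {'x': 1}
i=2, x='x': counts = {'x': 3}
i=3, x='y': counts = {'x': 3, 'y': 3}
i=4, x='x': counts = {'x': 7, 'y': 3}
i=5, x='z': counts = {'x': 7, 'y': 3, 'z': 5}
i=6, x='x': counts = {'x': 13, 'y': 3, 'z': 5}
i=7, x='y': counts = {'x': 13, 'y': 10, 'z': 5}
i=8, x='z': counts = {'x': 13, 'y': 10, 'z': 13}
i=9, x='y': counts = {'x': 13, 'y': 19, 'z': 13}

{'x': 13, 'y': 19, 'z': 13}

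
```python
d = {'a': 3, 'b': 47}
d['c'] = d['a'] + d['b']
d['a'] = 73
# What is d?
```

After line 1: d = {'a': 3, 'b': 47}
After line 2 (d['c'] = 3 + 47): d = {'a': 3, 'b': 47, 'c': 50}
After line 3: d = {'a': 73, 'b': 47, 'c': 50}

{'a': 73, 'b': 47, 'c': 50}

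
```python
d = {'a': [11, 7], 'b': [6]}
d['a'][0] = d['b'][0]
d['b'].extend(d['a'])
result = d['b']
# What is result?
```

After line 1: d = {'a': [11, 7], 'b': [6]}
After line 2 (a[0] = b[0] = 6): d = {'a': [6, 7], 'b': [6]}
After line 3 (b.extend(a) appends [6, 7]): d = {'a': [6, 7], 'b': [6, 6, 7]}
After line 4: result = d['b'] = [6, 6, 7]

[6, 6, 7]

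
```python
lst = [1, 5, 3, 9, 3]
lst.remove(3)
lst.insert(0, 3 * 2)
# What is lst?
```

After line 1: lst = [1, 5, 3, 9, 3]
After line 2 (remove first 3): lst = [1, 5, 9, 3]
After line 3 (insert 6 at index 0): lst = [6, 1, 5, 9, 3]

[6, 1, 5, 9, 3]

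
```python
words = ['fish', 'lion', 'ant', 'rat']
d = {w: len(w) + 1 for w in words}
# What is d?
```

{'fish': 5, 'lion': 5, 'ant': 4, 'rat': 4}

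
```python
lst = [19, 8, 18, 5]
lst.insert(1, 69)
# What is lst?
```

[19, 69, 8, 18, 5]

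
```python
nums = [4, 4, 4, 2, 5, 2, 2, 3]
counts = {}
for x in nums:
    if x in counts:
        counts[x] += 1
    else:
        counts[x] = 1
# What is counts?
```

Initial: counts = {}, nums = [4, 4, 4, 2, 5, 2, 2, 3]
See 4: counts = {4: 1}
See 4: counts = {4: 2}
See 4: counts = {4: 3}
See 2: counts = {4: 3, 2: 1}
See 5: counts = {4: 3, 2: 1, 5: 1}
See 2: counts = {4: 3, 2: 2, 5: 1}
See 2: counts = {4: 3, 2: 3, 5: 1}
See 3: counts = {4: 3, 2: 3, 5: 1, 3: 1}

{4: 3, 2: 3, 5: 1, 3: 1}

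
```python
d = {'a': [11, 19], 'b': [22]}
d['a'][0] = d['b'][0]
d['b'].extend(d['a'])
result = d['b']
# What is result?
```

After line 1: d = {'a': [11, 19], 'b': [22]}
After line 2 (a[0] = b[0] = 22): d = {'a': [22, 19], 'b': [22]}
After line 3 (b.extend(a) appends [22, 19]): d = {'a': [22, 19], 'b': [22, 22, 19]}
After line 4: result = d['b'] = [22, 22, 19]

[22, 22, 19]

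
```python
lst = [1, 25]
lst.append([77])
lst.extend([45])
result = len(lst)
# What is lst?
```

After line 1: lst = [1, 25]
After line 2 (append adds [77] as single element): lst = [1, 25, [77]]
After line 3 (extend unpacks [45], adds 45): lst = [1, 25, [77], 45]
After line 4: result = len(lst) = 4

[1, 25, [77], 45]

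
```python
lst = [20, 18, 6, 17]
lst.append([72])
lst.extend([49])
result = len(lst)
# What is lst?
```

After line 1: lst = [20, 18, 6, 17]
After line 2 (append adds [72] as single element): lst = [20, 18, 6, 17, [72]]
After line 3 (extend unpacks [49], adds 49): lst = [20, 18, 6, 17, [72], 49]
After line 4: result = len(lst) = 6

[20, 18, 6, 17, [72], 49]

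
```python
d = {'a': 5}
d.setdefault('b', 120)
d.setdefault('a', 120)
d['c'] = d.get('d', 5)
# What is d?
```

After line 1: d = {'a': 5}
After line 2 (setdefault adds 'b'=120): d = {'a': 5, 'b': 120}
After line 3 (setdefault 'a' no-op, already exists): d = {'a': 5, 'b': 120}
After line 4 (get('d', 5) returns default since 'd' not in d): d = {'a': 5, 'b': 120, 'c': 5}

{'a': 5, 'b': 120, 'c': 5}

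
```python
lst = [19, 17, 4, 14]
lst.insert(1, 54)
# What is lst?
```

[19, 54, 17, 4, 14]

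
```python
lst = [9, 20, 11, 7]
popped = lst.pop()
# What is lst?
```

[9, 20, 11]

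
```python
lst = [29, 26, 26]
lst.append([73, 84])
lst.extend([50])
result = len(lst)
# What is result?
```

After line 1: lst = [29, 26, 26]
After line 2 (append adds [73, 84] as single element): lst = [29, 26, 26, [73, 84]]
After line 3 (extend unpacks [50], adds 50): lst = [29, 26, 26, [73, 84], 50]
After line 4: result = len(lst) = 5

5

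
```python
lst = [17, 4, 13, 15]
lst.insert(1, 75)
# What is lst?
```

[17, 75, 4, 13, 15]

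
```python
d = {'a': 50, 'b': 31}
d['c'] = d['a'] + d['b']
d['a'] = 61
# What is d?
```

After line 1: d = {'a': 50, 'b': 31}
After line 2 (d['c'] = 50 + 31): d = {'a': 50, 'b': 31, 'c': 81}
After line 3: d = {'a': 61, 'b': 31, 'c': 81}

{'a': 61, 'b': 31, 'c': 81}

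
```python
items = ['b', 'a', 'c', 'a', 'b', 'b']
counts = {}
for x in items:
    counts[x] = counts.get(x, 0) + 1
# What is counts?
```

Initial: counts = {}, items = ['b', 'a', 'c', 'a', 'b', 'b']
See 'b': counts = {'b': 1}
See 'a': counts = {'b': 1, 'a': 1}
See 'c': counts = {'b': 1, 'a': 1, 'c': 1}
See 'a': counts = {'b': 1, 'a': 2, 'c': 1}
See 'b': counts = {'b': 2, 'a': 2, 'c': 1}
See 'b': counts = {'b': 3, 'a': 2, 'c': 1}

{'b': 3, 'a': 2, 'c': 1}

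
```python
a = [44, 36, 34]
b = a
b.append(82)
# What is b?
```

After line 1: a = [44, 36, 34]
After line 2 (b = a is an alias, same object): a = [44, 36, 34], b = [44, 36, 34]
After line 3 (b.append mutates the shared list): a = [44, 36, 34, 82], b = [44, 36, 34, 82]

[44, 36, 34, 82]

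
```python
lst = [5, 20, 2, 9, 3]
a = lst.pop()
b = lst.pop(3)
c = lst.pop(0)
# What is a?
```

After line 1: lst = [5, 20, 2, 9, 3]
After line 2 (pop() -> a = 3): lst = [5, 20, 2, 9]
After line 3 (pop(3) -> b = 9): lst = [5, 20, 2]
After line 4 (pop(0) -> c = 5): lst = [20, 2]

3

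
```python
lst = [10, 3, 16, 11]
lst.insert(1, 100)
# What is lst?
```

[10, 100, 3, 16, 11]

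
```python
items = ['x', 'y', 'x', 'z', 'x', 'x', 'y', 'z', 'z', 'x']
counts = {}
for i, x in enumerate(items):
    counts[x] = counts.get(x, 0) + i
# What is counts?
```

Initial: counts = {}, items = ['x', 'y', 'x', 'z', 'x', 'x', 'y', 'z', 'z', 'x']
i=0, x='x': counts = {'x': 0}
i=1, x='y': counts = {'x': 0, 'y': 1}
i=2, x='x': counts = {'x': 2, 'y': 1}
i=3, x='z': counts = {'x': 2, 'y': 1, 'z': 3}
i=4, x='x': counts = {'x': 6, 'y': 1, 'z': 3}
i=5, x='x': counts = {'x': 11, 'y': 1, 'z': 3}
i=6, x='y': counts = {'x': 11, 'y': 7, 'z': 3}
i=7, x='z': counts = {'x': 11, 'y': 7, 'z': 10}
i=8, x='z': counts = {'x': 11, 'y': 7, 'z': 18}
i=9, x='x': counts = {'x': 20, 'y': 7, 'z': 18}

{'x': 20, 'y': 7, 'z': 18}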